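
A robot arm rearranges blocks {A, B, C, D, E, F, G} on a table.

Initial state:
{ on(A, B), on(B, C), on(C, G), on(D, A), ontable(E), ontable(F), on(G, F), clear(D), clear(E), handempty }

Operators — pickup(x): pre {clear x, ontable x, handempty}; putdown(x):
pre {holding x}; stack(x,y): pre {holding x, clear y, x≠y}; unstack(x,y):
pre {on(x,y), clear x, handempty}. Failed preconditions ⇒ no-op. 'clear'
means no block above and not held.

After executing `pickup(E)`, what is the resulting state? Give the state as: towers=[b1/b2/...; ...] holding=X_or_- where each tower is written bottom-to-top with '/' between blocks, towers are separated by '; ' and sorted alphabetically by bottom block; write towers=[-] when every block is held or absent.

before: towers=[E; F/G/C/B/A/D] holding=-
pre[pickup(E)]: clear(E) ok, ontable(E) ok, handempty ok
all met → apply pickup(E)
after:  towers=[F/G/C/B/A/D] holding=E

towers=[F/G/C/B/A/D] holding=E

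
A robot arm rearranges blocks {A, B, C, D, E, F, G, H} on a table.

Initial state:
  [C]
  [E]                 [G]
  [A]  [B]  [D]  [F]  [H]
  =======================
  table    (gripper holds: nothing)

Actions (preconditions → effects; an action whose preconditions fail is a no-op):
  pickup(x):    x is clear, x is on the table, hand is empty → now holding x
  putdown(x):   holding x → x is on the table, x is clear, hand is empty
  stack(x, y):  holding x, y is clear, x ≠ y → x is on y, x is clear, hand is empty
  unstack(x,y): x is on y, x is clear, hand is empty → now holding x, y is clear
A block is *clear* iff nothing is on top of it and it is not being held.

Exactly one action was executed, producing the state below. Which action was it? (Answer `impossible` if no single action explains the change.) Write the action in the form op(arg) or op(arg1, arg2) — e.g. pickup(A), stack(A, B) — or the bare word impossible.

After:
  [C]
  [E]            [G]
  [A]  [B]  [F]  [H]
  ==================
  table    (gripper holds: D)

target: towers=[A/E/C; B; F; H/G] holding=D
     unstack(G, H) → towers=[A/E/C; B; D; F; H] holding=G
         pickup(B) → towers=[A/E/C; D; F; H/G] holding=B
         pickup(F) → towers=[A/E/C; B; D; H/G] holding=F
         pickup(D) → towers=[A/E/C; B; F; H/G] holding=D  ← match
     unstack(C, E) → towers=[A/E; B; D; F; H/G] holding=C

pickup(D)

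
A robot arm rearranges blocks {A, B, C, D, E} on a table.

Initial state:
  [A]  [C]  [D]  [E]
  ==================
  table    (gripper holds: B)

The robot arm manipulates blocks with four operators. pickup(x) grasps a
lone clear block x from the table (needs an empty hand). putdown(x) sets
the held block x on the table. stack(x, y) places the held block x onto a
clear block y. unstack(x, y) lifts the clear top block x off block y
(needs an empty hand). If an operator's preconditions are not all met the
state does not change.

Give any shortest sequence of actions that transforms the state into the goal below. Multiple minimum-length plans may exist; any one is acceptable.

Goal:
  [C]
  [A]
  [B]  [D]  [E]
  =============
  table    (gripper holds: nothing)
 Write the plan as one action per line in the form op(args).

step 1 (putdown(B)): towers=[A; B; C; D; E] holding=-
step 2 (pickup(A)): towers=[B; C; D; E] holding=A
step 3 (stack(A, B)): towers=[B/A; C; D; E] holding=-
step 4 (pickup(C)): towers=[B/A; D; E] holding=C
step 5 (stack(C, A)): towers=[B/A/C; D; E] holding=-
goal check: towers=[B/A/C; D; E] holding=- — reached (length 5, optimal by BFS)

putdown(B)
pickup(A)
stack(A, B)
pickup(C)
stack(C, A)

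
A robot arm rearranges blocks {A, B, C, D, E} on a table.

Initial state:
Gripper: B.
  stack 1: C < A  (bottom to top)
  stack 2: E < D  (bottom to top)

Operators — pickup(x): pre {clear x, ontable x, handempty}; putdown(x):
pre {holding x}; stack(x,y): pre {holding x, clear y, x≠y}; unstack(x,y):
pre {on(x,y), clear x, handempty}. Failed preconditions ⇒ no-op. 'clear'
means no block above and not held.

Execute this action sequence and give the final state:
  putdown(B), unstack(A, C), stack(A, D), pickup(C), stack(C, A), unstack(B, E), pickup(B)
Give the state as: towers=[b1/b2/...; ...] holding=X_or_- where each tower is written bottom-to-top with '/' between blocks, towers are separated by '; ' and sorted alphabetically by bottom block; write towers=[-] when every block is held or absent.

towers=[E/D/A/C] holding=B

step 1 (putdown(B)): towers=[B; C/A; E/D] holding=-
step 2 (unstack(A, C)): towers=[B; C; E/D] holding=A
step 3 (stack(A, D)): towers=[B; C; E/D/A] holding=-
step 4 (pickup(C)): towers=[B; E/D/A] holding=C
step 5 (stack(C, A)): towers=[B; E/D/A/C] holding=-
step 6 (unstack(B, E)) [no-op]: towers=[B; E/D/A/C] holding=-
step 7 (pickup(B)): towers=[E/D/A/C] holding=B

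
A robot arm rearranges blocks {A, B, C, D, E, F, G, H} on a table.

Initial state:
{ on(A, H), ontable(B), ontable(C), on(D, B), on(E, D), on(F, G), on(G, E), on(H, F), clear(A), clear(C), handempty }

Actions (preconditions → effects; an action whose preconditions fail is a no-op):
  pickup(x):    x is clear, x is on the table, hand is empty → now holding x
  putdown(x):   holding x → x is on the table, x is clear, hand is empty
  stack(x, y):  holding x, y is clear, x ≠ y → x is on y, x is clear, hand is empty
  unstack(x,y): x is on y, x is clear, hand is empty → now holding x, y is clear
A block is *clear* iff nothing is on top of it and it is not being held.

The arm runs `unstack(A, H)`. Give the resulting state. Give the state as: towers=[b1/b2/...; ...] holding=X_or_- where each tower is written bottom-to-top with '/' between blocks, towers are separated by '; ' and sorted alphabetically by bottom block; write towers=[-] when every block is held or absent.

before: towers=[B/D/E/G/F/H/A; C] holding=-
pre[unstack(A, H)]: on(A,H) yes, clear(A) yes, handempty yes
all met → apply unstack(A, H)
after:  towers=[B/D/E/G/F/H; C] holding=A

towers=[B/D/E/G/F/H; C] holding=A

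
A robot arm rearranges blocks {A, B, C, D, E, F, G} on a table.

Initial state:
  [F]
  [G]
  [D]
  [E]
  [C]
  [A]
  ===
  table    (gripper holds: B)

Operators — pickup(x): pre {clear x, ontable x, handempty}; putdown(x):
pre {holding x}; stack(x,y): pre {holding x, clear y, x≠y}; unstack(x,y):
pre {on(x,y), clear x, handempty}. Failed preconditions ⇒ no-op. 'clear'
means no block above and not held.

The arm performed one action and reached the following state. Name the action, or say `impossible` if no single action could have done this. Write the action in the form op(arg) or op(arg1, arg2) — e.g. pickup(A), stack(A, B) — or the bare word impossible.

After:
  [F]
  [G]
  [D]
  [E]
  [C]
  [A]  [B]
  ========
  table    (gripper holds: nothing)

target: towers=[A/C/E/D/G/F; B] holding=-
        putdown(B) → towers=[A/C/E/D/G/F; B] holding=-  ← match
       stack(B, F) → towers=[A/C/E/D/G/F/B] holding=-

putdown(B)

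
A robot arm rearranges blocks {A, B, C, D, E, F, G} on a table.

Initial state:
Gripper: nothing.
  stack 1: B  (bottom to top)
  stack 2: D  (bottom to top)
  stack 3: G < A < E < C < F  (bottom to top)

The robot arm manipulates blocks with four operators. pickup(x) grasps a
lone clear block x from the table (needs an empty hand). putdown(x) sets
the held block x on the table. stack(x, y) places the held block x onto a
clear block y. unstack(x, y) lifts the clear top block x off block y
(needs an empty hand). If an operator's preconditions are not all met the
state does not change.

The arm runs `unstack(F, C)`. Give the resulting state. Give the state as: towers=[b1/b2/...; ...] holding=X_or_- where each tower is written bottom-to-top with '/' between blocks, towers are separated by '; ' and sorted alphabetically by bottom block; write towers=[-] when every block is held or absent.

before: towers=[B; D; G/A/E/C/F] holding=-
pre[unstack(F, C)]: on(F,C) yes, clear(F) yes, handempty yes
all met → apply unstack(F, C)
after:  towers=[B; D; G/A/E/C] holding=F

towers=[B; D; G/A/E/C] holding=F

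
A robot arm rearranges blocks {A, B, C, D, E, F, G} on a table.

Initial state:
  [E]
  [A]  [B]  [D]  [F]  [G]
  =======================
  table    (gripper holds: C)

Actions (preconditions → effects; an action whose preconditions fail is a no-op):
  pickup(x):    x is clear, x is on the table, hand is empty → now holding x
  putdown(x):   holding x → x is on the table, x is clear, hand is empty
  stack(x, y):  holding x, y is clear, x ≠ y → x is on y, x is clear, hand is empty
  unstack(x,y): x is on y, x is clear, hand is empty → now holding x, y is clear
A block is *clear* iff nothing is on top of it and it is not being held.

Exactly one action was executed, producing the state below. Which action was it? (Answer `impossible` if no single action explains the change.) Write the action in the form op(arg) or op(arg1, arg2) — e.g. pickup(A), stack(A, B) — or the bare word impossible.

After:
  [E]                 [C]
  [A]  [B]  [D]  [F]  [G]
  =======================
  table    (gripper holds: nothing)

target: towers=[A/E; B; D; F; G/C] holding=-
        putdown(C) → towers=[A/E; B; C; D; F; G] holding=-
       stack(C, B) → towers=[A/E; B/C; D; F; G] holding=-
       stack(C, F) → towers=[A/E; B; D; F/C; G] holding=-
       stack(C, G) → towers=[A/E; B; D; F; G/C] holding=-  ← match
       stack(C, D) → towers=[A/E; B; D/C; F; G] holding=-
       stack(C, E) → towers=[A/E/C; B; D; F; G] holding=-

stack(C, G)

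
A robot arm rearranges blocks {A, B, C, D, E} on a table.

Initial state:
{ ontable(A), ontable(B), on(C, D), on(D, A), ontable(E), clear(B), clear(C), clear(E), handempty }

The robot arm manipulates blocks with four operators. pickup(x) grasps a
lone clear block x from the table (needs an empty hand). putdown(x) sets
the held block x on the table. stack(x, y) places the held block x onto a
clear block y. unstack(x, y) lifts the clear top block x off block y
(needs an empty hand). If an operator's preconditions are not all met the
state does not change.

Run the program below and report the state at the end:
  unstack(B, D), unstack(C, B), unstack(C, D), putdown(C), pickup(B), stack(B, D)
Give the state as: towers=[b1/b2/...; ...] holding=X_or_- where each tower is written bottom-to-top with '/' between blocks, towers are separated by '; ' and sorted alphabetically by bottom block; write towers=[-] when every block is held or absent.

step 1 (unstack(B, D)) [no-op]: towers=[A/D/C; B; E] holding=-
step 2 (unstack(C, B)) [no-op]: towers=[A/D/C; B; E] holding=-
step 3 (unstack(C, D)): towers=[A/D; B; E] holding=C
step 4 (putdown(C)): towers=[A/D; B; C; E] holding=-
step 5 (pickup(B)): towers=[A/D; C; E] holding=B
step 6 (stack(B, D)): towers=[A/D/B; C; E] holding=-

towers=[A/D/B; C; E] holding=-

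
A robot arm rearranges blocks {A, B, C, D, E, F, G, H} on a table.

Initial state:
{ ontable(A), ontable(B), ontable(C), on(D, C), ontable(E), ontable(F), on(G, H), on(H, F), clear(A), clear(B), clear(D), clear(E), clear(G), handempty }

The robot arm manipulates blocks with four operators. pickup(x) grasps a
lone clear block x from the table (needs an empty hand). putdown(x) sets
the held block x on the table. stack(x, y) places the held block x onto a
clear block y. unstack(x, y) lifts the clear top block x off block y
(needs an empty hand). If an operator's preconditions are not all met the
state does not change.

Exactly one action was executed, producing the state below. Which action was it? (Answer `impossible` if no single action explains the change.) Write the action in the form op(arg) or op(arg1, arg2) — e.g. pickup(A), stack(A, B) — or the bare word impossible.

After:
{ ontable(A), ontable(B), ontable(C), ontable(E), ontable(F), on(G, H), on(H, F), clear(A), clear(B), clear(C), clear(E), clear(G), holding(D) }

unstack(D, C)

target: towers=[A; B; C; E; F/H/G] holding=D
     unstack(G, H) → towers=[A; B; C/D; E; F/H] holding=G
         pickup(A) → towers=[B; C/D; E; F/H/G] holding=A
         pickup(E) → towers=[A; B; C/D; F/H/G] holding=E
         pickup(B) → towers=[A; C/D; E; F/H/G] holding=B
     unstack(D, C) → towers=[A; B; C; E; F/H/G] holding=D  ← match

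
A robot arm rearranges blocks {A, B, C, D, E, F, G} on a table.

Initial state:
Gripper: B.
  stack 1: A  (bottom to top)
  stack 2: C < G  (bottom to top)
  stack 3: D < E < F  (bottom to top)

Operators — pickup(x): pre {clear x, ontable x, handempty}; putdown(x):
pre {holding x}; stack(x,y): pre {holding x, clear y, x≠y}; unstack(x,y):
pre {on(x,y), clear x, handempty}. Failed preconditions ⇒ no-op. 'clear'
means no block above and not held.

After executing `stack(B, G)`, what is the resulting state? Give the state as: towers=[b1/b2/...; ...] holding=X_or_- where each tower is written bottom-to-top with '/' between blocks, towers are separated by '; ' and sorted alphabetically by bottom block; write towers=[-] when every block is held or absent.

towers=[A; C/G/B; D/E/F] holding=-

before: towers=[A; C/G; D/E/F] holding=B
pre[stack(B, G)]: holding(B) ok, clear(G) ok, B≠G ok
all met → apply stack(B, G)
after:  towers=[A; C/G/B; D/E/F] holding=-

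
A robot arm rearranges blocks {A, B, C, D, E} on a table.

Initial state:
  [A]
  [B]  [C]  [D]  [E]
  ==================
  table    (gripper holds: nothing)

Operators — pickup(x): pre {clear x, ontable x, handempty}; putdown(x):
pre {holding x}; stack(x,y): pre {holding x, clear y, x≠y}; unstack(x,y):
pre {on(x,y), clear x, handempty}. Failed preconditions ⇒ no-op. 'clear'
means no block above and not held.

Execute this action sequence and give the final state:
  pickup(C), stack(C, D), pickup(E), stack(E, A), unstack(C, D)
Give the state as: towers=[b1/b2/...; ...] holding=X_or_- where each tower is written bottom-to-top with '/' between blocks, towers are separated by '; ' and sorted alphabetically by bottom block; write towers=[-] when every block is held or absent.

towers=[B/A/E; D] holding=C

step 1 (pickup(C)): towers=[B/A; D; E] holding=C
step 2 (stack(C, D)): towers=[B/A; D/C; E] holding=-
step 3 (pickup(E)): towers=[B/A; D/C] holding=E
step 4 (stack(E, A)): towers=[B/A/E; D/C] holding=-
step 5 (unstack(C, D)): towers=[B/A/E; D] holding=C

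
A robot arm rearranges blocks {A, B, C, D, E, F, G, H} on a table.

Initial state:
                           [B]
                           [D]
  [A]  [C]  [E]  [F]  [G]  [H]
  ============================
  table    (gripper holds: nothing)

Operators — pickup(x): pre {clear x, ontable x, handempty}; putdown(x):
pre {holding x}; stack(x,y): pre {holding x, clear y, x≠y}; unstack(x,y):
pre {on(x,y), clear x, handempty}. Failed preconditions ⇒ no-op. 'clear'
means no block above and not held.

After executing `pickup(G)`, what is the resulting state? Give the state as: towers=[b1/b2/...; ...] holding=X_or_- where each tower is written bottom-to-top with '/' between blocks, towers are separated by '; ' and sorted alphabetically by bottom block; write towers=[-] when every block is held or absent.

towers=[A; C; E; F; H/D/B] holding=G

before: towers=[A; C; E; F; G; H/D/B] holding=-
pre[pickup(G)]: clear(G) yes, ontable(G) yes, handempty yes
all met → apply pickup(G)
after:  towers=[A; C; E; F; H/D/B] holding=G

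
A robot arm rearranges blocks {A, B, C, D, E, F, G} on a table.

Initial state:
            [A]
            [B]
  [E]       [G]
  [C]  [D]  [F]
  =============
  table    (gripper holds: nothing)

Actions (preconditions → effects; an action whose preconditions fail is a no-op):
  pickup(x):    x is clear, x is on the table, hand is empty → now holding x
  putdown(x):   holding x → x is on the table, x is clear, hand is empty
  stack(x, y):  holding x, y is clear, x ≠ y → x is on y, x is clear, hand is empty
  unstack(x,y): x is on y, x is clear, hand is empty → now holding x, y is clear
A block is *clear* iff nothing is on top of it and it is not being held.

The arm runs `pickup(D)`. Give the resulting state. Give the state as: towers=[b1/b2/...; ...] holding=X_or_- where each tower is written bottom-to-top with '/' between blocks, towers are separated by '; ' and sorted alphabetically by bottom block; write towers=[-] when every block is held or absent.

towers=[C/E; F/G/B/A] holding=D

before: towers=[C/E; D; F/G/B/A] holding=-
pre[pickup(D)]: clear(D) ✓, ontable(D) ✓, handempty ✓
all met → apply pickup(D)
after:  towers=[C/E; F/G/B/A] holding=D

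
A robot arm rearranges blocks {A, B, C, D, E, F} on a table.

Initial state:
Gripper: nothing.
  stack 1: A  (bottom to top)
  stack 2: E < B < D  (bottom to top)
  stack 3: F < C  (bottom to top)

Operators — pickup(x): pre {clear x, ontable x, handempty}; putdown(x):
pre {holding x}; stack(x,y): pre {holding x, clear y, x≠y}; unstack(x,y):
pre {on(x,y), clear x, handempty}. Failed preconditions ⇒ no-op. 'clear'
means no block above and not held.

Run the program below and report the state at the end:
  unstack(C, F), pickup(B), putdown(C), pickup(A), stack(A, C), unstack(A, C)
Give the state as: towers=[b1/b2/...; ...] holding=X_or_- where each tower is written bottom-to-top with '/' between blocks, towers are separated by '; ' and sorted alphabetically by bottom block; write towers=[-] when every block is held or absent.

towers=[C; E/B/D; F] holding=A

step 1 (unstack(C, F)): towers=[A; E/B/D; F] holding=C
step 2 (pickup(B)) [no-op]: towers=[A; E/B/D; F] holding=C
step 3 (putdown(C)): towers=[A; C; E/B/D; F] holding=-
step 4 (pickup(A)): towers=[C; E/B/D; F] holding=A
step 5 (stack(A, C)): towers=[C/A; E/B/D; F] holding=-
step 6 (unstack(A, C)): towers=[C; E/B/D; F] holding=A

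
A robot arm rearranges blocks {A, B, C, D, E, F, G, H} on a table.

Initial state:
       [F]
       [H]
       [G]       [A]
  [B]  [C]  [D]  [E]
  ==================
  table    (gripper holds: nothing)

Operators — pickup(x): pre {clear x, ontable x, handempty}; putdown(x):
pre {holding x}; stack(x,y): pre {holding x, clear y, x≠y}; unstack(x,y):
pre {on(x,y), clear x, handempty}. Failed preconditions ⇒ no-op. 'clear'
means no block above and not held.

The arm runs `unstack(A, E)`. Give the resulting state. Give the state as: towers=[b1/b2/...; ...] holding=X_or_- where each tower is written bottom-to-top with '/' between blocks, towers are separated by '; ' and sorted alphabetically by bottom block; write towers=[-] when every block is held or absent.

before: towers=[B; C/G/H/F; D; E/A] holding=-
pre[unstack(A, E)]: on(A,E) ok, clear(A) ok, handempty ok
all met → apply unstack(A, E)
after:  towers=[B; C/G/H/F; D; E] holding=A

towers=[B; C/G/H/F; D; E] holding=A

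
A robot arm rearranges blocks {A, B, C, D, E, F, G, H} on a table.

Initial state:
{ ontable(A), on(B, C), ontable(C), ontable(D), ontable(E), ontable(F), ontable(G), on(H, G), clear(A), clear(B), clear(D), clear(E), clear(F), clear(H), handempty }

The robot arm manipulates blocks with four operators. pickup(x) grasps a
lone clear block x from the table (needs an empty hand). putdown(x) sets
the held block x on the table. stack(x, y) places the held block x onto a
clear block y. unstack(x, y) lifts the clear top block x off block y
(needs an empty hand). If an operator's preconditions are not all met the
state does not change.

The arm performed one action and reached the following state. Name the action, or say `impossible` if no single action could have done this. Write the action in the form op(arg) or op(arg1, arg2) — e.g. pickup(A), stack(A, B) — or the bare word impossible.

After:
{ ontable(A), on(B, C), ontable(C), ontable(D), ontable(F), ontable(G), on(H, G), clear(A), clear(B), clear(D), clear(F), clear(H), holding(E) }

target: towers=[A; C/B; D; F; G/H] holding=E
         pickup(A) → towers=[C/B; D; E; F; G/H] holding=A
         pickup(E) → towers=[A; C/B; D; F; G/H] holding=E  ← match
     unstack(H, G) → towers=[A; C/B; D; E; F; G] holding=H
     unstack(B, C) → towers=[A; C; D; E; F; G/H] holding=B
         pickup(F) → towers=[A; C/B; D; E; G/H] holding=F
         pickup(D) → towers=[A; C/B; E; F; G/H] holding=D

pickup(E)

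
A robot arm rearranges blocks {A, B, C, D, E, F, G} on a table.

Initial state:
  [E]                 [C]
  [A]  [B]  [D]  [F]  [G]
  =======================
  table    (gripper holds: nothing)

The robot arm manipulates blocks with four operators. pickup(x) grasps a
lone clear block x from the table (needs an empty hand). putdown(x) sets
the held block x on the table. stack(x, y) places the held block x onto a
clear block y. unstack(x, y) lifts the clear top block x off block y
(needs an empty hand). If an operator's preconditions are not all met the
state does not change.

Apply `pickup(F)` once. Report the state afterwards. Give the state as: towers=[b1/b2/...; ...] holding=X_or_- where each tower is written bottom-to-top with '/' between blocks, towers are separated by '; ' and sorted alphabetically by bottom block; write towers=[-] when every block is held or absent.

before: towers=[A/E; B; D; F; G/C] holding=-
pre[pickup(F)]: clear(F) ok, ontable(F) ok, handempty ok
all met → apply pickup(F)
after:  towers=[A/E; B; D; G/C] holding=F

towers=[A/E; B; D; G/C] holding=F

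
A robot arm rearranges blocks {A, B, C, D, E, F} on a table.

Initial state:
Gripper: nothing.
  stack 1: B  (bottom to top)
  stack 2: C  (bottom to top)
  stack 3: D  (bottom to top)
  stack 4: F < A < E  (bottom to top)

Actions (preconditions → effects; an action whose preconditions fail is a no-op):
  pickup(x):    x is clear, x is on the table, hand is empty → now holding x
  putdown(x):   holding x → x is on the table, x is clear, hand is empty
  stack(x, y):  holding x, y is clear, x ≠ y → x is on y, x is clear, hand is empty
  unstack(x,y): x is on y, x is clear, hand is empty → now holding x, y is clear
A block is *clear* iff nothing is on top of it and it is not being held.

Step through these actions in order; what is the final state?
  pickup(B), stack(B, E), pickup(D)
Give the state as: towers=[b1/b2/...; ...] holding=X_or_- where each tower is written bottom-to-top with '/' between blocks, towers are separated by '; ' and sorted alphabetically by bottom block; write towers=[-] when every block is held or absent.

towers=[C; F/A/E/B] holding=D

step 1 (pickup(B)): towers=[C; D; F/A/E] holding=B
step 2 (stack(B, E)): towers=[C; D; F/A/E/B] holding=-
step 3 (pickup(D)): towers=[C; F/A/E/B] holding=D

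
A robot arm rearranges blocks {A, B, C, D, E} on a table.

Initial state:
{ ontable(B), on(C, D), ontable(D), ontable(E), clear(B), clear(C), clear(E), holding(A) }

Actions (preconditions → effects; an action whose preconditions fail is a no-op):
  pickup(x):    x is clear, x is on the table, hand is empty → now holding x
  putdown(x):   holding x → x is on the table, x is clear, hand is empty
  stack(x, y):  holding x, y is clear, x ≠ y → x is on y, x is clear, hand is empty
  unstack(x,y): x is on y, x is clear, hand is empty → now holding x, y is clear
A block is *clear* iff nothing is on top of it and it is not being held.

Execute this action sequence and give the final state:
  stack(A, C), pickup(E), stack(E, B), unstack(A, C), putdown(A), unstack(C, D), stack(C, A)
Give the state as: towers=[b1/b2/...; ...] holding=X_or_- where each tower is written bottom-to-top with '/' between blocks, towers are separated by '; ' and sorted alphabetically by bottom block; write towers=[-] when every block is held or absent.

towers=[A/C; B/E; D] holding=-

step 1 (stack(A, C)): towers=[B; D/C/A; E] holding=-
step 2 (pickup(E)): towers=[B; D/C/A] holding=E
step 3 (stack(E, B)): towers=[B/E; D/C/A] holding=-
step 4 (unstack(A, C)): towers=[B/E; D/C] holding=A
step 5 (putdown(A)): towers=[A; B/E; D/C] holding=-
step 6 (unstack(C, D)): towers=[A; B/E; D] holding=C
step 7 (stack(C, A)): towers=[A/C; B/E; D] holding=-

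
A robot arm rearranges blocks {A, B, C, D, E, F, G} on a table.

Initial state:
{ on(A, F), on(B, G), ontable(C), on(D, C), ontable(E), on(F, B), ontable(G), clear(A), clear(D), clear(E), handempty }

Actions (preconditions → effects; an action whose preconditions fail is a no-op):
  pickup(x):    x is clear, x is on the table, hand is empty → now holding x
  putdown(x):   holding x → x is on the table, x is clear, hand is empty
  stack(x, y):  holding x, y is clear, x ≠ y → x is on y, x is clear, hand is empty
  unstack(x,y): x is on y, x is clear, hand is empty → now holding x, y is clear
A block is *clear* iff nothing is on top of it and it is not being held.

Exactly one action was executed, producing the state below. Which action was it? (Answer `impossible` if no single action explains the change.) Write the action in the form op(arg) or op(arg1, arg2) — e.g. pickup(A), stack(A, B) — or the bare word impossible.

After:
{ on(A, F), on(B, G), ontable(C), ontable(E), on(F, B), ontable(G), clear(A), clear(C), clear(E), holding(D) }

unstack(D, C)

target: towers=[C; E; G/B/F/A] holding=D
     unstack(D, C) → towers=[C; E; G/B/F/A] holding=D  ← match
     unstack(A, F) → towers=[C/D; E; G/B/F] holding=A
         pickup(E) → towers=[C/D; G/B/F/A] holding=E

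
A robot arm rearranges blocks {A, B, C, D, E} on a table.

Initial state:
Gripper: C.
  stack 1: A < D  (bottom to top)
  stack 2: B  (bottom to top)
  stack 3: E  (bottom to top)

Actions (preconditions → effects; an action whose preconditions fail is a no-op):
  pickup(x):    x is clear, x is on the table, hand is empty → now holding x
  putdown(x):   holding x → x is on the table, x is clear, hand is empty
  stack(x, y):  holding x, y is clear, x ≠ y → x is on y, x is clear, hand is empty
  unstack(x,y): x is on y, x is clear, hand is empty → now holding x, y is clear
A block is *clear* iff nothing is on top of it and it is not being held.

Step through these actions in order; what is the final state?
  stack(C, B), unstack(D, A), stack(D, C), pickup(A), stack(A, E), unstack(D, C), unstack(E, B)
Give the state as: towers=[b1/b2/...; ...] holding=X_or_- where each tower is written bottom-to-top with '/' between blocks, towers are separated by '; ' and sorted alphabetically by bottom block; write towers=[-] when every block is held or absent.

step 1 (stack(C, B)): towers=[A/D; B/C; E] holding=-
step 2 (unstack(D, A)): towers=[A; B/C; E] holding=D
step 3 (stack(D, C)): towers=[A; B/C/D; E] holding=-
step 4 (pickup(A)): towers=[B/C/D; E] holding=A
step 5 (stack(A, E)): towers=[B/C/D; E/A] holding=-
step 6 (unstack(D, C)): towers=[B/C; E/A] holding=D
step 7 (unstack(E, B)) [no-op]: towers=[B/C; E/A] holding=D

towers=[B/C; E/A] holding=D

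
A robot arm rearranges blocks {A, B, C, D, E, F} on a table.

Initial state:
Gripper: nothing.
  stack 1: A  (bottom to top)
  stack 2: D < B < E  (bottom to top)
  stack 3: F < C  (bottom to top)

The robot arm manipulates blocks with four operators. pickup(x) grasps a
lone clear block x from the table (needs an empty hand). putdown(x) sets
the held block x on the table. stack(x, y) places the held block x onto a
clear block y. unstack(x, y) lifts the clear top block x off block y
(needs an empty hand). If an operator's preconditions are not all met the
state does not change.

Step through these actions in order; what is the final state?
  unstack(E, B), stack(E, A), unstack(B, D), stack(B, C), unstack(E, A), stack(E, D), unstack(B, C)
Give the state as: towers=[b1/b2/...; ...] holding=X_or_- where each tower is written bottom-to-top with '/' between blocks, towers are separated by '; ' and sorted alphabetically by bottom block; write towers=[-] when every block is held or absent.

towers=[A; D/E; F/C] holding=B

step 1 (unstack(E, B)): towers=[A; D/B; F/C] holding=E
step 2 (stack(E, A)): towers=[A/E; D/B; F/C] holding=-
step 3 (unstack(B, D)): towers=[A/E; D; F/C] holding=B
step 4 (stack(B, C)): towers=[A/E; D; F/C/B] holding=-
step 5 (unstack(E, A)): towers=[A; D; F/C/B] holding=E
step 6 (stack(E, D)): towers=[A; D/E; F/C/B] holding=-
step 7 (unstack(B, C)): towers=[A; D/E; F/C] holding=B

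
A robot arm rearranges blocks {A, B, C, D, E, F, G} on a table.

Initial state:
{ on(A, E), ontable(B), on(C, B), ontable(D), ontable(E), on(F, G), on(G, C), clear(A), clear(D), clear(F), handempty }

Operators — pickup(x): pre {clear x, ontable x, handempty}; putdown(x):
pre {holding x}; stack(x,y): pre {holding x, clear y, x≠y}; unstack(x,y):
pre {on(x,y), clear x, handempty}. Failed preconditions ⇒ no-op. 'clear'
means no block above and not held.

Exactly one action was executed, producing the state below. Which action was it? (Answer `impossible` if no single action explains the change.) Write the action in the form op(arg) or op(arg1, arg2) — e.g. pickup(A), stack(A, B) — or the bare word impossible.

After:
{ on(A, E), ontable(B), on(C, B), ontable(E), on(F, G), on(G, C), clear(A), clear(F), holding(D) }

pickup(D)

target: towers=[B/C/G/F; E/A] holding=D
     unstack(F, G) → towers=[B/C/G; D; E/A] holding=F
         pickup(D) → towers=[B/C/G/F; E/A] holding=D  ← match
     unstack(A, E) → towers=[B/C/G/F; D; E] holding=A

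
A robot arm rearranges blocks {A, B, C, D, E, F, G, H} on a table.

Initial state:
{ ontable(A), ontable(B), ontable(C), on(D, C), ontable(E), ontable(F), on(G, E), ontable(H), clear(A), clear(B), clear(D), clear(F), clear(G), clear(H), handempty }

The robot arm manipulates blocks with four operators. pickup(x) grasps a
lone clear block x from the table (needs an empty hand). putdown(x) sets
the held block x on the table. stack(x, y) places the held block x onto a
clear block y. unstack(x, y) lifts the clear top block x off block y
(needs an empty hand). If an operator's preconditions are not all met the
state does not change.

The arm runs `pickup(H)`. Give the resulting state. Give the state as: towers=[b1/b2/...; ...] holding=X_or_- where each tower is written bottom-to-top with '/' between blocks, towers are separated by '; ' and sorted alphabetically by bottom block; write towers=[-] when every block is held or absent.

towers=[A; B; C/D; E/G; F] holding=H

before: towers=[A; B; C/D; E/G; F; H] holding=-
pre[pickup(H)]: clear(H) yes, ontable(H) yes, handempty yes
all met → apply pickup(H)
after:  towers=[A; B; C/D; E/G; F] holding=H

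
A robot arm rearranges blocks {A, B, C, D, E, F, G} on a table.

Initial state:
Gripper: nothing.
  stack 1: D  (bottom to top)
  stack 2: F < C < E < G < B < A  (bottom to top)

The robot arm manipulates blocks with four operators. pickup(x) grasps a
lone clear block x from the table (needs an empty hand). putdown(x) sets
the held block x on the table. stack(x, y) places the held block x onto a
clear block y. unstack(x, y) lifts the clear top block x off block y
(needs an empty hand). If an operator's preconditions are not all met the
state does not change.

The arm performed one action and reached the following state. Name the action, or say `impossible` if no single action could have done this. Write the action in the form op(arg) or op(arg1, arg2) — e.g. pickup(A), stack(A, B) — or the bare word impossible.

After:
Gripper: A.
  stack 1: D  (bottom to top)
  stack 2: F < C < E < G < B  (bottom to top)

unstack(A, B)

target: towers=[D; F/C/E/G/B] holding=A
         pickup(D) → towers=[F/C/E/G/B/A] holding=D
     unstack(A, B) → towers=[D; F/C/E/G/B] holding=A  ← match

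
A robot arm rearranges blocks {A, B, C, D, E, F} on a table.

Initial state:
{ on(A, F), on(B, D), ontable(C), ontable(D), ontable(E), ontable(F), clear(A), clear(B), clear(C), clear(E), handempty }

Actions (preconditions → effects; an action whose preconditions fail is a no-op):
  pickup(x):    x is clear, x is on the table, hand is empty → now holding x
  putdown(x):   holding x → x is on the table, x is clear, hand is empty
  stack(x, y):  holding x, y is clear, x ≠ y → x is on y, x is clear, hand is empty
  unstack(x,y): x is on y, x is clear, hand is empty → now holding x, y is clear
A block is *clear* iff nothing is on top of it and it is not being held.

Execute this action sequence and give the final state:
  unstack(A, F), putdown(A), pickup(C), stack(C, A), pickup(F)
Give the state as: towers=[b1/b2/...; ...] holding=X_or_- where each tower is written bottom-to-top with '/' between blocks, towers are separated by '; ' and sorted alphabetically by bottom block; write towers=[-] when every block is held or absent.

towers=[A/C; D/B; E] holding=F

step 1 (unstack(A, F)): towers=[C; D/B; E; F] holding=A
step 2 (putdown(A)): towers=[A; C; D/B; E; F] holding=-
step 3 (pickup(C)): towers=[A; D/B; E; F] holding=C
step 4 (stack(C, A)): towers=[A/C; D/B; E; F] holding=-
step 5 (pickup(F)): towers=[A/C; D/B; E] holding=F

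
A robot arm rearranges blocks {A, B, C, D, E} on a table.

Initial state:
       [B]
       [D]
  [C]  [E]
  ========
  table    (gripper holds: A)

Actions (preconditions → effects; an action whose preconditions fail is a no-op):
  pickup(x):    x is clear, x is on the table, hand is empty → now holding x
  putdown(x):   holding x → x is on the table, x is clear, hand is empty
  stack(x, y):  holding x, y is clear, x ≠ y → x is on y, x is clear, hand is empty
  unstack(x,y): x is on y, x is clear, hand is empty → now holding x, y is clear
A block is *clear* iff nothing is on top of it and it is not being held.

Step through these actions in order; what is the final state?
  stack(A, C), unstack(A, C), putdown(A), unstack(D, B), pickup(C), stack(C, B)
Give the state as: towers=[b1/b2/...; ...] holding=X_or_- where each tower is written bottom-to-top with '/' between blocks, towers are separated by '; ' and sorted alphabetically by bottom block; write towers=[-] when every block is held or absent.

towers=[A; E/D/B/C] holding=-

step 1 (stack(A, C)): towers=[C/A; E/D/B] holding=-
step 2 (unstack(A, C)): towers=[C; E/D/B] holding=A
step 3 (putdown(A)): towers=[A; C; E/D/B] holding=-
step 4 (unstack(D, B)) [no-op]: towers=[A; C; E/D/B] holding=-
step 5 (pickup(C)): towers=[A; E/D/B] holding=C
step 6 (stack(C, B)): towers=[A; E/D/B/C] holding=-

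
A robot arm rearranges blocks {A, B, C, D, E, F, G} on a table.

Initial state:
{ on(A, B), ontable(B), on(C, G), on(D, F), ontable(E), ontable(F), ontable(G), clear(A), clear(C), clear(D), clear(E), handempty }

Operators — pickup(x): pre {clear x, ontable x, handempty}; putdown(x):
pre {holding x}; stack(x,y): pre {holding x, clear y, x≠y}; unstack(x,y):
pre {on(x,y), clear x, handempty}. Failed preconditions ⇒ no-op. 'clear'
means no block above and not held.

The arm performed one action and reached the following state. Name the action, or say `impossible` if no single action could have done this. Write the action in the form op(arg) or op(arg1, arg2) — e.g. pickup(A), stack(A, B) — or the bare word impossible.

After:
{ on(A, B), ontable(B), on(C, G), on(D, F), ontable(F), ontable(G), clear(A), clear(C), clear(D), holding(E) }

target: towers=[B/A; F/D; G/C] holding=E
     unstack(D, F) → towers=[B/A; E; F; G/C] holding=D
     unstack(A, B) → towers=[B; E; F/D; G/C] holding=A
         pickup(E) → towers=[B/A; F/D; G/C] holding=E  ← match
     unstack(C, G) → towers=[B/A; E; F/D; G] holding=C

pickup(E)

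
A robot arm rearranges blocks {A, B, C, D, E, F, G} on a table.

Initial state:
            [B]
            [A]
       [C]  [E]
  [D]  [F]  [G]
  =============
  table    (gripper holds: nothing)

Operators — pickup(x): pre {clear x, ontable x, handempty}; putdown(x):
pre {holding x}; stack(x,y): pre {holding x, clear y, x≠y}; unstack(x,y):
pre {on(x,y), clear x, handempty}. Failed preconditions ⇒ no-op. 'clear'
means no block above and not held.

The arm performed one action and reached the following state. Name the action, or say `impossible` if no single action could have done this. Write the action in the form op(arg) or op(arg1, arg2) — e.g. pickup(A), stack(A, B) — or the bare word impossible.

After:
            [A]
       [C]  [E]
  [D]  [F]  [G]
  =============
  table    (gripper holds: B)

target: towers=[D; F/C; G/E/A] holding=B
     unstack(B, A) → towers=[D; F/C; G/E/A] holding=B  ← match
         pickup(D) → towers=[F/C; G/E/A/B] holding=D
     unstack(C, F) → towers=[D; F; G/E/A/B] holding=C

unstack(B, A)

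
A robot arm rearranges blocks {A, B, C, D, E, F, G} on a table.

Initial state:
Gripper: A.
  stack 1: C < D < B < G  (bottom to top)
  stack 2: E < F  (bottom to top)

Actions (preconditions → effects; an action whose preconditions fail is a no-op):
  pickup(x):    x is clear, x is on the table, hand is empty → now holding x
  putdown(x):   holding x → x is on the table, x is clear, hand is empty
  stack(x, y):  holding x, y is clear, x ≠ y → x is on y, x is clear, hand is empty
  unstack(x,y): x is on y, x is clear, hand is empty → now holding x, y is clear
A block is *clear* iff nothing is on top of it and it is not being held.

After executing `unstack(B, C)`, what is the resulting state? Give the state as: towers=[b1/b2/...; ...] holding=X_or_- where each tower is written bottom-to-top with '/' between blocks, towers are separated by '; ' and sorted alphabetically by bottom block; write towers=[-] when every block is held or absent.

before: towers=[C/D/B/G; E/F] holding=A
pre[unstack(B, C)]: on(B,C) no, clear(B) no, handempty no
on(B,C), clear(B), handempty unmet → unstack(B, C) is a no-op
after:  towers=[C/D/B/G; E/F] holding=A

towers=[C/D/B/G; E/F] holding=A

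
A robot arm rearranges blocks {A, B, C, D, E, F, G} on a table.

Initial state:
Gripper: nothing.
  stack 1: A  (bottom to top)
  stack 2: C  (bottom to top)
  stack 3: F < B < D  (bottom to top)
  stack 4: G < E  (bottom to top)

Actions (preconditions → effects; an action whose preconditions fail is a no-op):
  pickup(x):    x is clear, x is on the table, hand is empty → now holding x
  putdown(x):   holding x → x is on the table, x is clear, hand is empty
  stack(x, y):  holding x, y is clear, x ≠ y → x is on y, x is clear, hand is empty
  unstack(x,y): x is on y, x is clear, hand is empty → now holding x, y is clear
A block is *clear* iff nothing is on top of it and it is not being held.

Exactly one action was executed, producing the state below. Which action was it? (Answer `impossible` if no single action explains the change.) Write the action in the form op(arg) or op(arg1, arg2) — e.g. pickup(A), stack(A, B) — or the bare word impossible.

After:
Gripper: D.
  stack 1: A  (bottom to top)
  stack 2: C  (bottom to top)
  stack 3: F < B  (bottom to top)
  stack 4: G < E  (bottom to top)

unstack(D, B)

target: towers=[A; C; F/B; G/E] holding=D
     unstack(D, B) → towers=[A; C; F/B; G/E] holding=D  ← match
         pickup(A) → towers=[C; F/B/D; G/E] holding=A
     unstack(E, G) → towers=[A; C; F/B/D; G] holding=E
         pickup(C) → towers=[A; F/B/D; G/E] holding=C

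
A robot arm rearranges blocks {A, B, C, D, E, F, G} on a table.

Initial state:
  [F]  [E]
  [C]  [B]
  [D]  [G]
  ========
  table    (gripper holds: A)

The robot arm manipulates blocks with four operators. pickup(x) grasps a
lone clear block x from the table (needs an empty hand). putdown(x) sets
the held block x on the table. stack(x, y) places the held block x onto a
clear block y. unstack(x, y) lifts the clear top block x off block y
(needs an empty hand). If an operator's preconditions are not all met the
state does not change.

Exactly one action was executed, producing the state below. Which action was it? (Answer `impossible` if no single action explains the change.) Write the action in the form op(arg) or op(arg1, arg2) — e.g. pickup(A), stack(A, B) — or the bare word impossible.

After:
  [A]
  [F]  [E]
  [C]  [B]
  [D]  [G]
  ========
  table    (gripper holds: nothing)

stack(A, F)

target: towers=[D/C/F/A; G/B/E] holding=-
        putdown(A) → towers=[A; D/C/F; G/B/E] holding=-
       stack(A, F) → towers=[D/C/F/A; G/B/E] holding=-  ← match
       stack(A, E) → towers=[D/C/F; G/B/E/A] holding=-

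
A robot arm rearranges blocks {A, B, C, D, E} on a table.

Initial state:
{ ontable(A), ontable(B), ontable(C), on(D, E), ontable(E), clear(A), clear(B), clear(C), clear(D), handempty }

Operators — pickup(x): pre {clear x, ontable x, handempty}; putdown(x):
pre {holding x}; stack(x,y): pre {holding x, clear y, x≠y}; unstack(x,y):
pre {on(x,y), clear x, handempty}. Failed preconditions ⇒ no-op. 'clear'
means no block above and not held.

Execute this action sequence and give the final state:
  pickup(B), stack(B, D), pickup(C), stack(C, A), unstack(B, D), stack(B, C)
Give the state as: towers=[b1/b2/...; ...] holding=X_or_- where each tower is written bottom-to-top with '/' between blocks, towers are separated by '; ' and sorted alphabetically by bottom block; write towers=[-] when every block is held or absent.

step 1 (pickup(B)): towers=[A; C; E/D] holding=B
step 2 (stack(B, D)): towers=[A; C; E/D/B] holding=-
step 3 (pickup(C)): towers=[A; E/D/B] holding=C
step 4 (stack(C, A)): towers=[A/C; E/D/B] holding=-
step 5 (unstack(B, D)): towers=[A/C; E/D] holding=B
step 6 (stack(B, C)): towers=[A/C/B; E/D] holding=-

towers=[A/C/B; E/D] holding=-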